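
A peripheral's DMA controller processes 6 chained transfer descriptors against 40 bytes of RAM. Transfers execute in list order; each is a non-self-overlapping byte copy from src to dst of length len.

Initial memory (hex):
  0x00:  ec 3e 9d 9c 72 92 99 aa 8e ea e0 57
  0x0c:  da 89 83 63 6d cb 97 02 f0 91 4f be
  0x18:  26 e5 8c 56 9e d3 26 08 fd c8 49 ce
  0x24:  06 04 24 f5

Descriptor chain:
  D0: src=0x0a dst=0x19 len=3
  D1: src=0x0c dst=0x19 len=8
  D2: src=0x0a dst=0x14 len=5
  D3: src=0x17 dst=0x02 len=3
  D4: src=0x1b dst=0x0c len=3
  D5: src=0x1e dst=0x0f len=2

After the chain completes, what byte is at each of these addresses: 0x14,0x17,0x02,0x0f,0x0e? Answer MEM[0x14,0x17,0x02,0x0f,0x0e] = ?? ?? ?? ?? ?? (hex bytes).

D0: mem[0x19..0x1b] <- [e0 57 da]
D1: mem[0x19..0x20] <- [da 89 83 63 6d cb 97 02]
D2: mem[0x14..0x18] <- [e0 57 da 89 83]
D3: mem[0x02..0x04] <- [89 83 da]
D4: mem[0x0c..0x0e] <- [83 63 6d]
D5: mem[0x0f..0x10] <- [cb 97]
query mem[0x14]=0xe0, mem[0x17]=0x89, mem[0x02]=0x89, mem[0x0f]=0xcb, mem[0x0e]=0x6d

MEM[0x14,0x17,0x02,0x0f,0x0e] = e0 89 89 cb 6d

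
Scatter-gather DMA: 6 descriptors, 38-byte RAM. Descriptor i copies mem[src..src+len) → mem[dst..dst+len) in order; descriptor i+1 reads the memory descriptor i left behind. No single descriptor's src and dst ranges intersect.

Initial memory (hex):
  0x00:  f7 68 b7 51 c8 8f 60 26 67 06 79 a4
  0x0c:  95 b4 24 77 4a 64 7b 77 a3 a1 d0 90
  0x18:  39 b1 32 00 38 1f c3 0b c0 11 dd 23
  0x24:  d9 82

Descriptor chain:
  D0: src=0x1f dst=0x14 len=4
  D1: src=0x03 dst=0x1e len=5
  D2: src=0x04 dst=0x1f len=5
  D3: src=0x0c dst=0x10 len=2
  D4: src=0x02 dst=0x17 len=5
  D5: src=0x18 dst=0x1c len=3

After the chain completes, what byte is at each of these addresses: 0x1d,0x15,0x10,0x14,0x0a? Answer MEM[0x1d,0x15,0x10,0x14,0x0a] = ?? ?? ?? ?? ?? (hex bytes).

[0] 0x1f->0x14 len=4 : 0b c0 11 dd
[1] 0x03->0x1e len=5 : 51 c8 8f 60 26
[2] 0x04->0x1f len=5 : c8 8f 60 26 67
[3] 0x0c->0x10 len=2 : 95 b4
[4] 0x02->0x17 len=5 : b7 51 c8 8f 60
[5] 0x18->0x1c len=3 : 51 c8 8f
query mem[0x1d]=0xc8, mem[0x15]=0xc0, mem[0x10]=0x95, mem[0x14]=0x0b, mem[0x0a]=0x79

MEM[0x1d,0x15,0x10,0x14,0x0a] = c8 c0 95 0b 79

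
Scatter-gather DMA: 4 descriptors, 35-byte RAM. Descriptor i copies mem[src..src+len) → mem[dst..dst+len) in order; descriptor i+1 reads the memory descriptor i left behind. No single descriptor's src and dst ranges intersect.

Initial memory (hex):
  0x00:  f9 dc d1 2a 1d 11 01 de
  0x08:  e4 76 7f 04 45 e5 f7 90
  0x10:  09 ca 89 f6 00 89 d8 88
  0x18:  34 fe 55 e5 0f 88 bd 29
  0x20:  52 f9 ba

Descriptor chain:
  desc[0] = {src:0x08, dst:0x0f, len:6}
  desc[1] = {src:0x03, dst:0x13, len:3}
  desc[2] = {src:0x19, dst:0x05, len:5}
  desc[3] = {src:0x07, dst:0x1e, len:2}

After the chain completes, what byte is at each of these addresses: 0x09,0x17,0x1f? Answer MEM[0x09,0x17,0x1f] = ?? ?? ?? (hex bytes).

MEM[0x09,0x17,0x1f] = 88 88 0f

[0] 0x08->0x0f len=6 : e4 76 7f 04 45 e5
[1] 0x03->0x13 len=3 : 2a 1d 11
[2] 0x19->0x05 len=5 : fe 55 e5 0f 88
[3] 0x07->0x1e len=2 : e5 0f
query mem[0x09]=0x88, mem[0x17]=0x88, mem[0x1f]=0x0f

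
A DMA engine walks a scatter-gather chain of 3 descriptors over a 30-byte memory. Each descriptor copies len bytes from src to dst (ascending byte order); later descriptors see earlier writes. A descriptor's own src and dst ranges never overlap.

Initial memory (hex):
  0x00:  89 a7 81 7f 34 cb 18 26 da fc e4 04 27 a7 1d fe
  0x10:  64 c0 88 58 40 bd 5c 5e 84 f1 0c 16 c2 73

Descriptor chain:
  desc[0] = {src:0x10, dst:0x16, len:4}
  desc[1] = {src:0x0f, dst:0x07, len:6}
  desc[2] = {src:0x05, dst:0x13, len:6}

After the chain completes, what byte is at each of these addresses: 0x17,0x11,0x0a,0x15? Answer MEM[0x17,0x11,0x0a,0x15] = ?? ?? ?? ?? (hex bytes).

[0] 0x10->0x16 len=4 : 64 c0 88 58
[1] 0x0f->0x07 len=6 : fe 64 c0 88 58 40
[2] 0x05->0x13 len=6 : cb 18 fe 64 c0 88
query mem[0x17]=0xc0, mem[0x11]=0xc0, mem[0x0a]=0x88, mem[0x15]=0xfe

MEM[0x17,0x11,0x0a,0x15] = c0 c0 88 fe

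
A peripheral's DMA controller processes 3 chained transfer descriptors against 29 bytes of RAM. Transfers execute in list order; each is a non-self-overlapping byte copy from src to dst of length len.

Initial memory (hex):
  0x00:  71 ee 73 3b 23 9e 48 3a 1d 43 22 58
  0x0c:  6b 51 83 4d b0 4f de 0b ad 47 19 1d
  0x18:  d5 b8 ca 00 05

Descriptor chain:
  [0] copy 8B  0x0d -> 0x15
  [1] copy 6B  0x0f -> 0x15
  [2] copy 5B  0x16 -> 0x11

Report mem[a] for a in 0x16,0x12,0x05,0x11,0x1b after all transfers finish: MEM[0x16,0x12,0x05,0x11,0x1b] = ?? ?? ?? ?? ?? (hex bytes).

MEM[0x16,0x12,0x05,0x11,0x1b] = b0 4f 9e b0 0b

#0 dst[0x15+8] := {0x51,0x83,0x4d,0xb0,0x4f,0xde,0x0b,0xad}
#1 dst[0x15+6] := {0x4d,0xb0,0x4f,0xde,0x0b,0xad}
#2 dst[0x11+5] := {0xb0,0x4f,0xde,0x0b,0xad}
query mem[0x16]=0xb0, mem[0x12]=0x4f, mem[0x05]=0x9e, mem[0x11]=0xb0, mem[0x1b]=0x0b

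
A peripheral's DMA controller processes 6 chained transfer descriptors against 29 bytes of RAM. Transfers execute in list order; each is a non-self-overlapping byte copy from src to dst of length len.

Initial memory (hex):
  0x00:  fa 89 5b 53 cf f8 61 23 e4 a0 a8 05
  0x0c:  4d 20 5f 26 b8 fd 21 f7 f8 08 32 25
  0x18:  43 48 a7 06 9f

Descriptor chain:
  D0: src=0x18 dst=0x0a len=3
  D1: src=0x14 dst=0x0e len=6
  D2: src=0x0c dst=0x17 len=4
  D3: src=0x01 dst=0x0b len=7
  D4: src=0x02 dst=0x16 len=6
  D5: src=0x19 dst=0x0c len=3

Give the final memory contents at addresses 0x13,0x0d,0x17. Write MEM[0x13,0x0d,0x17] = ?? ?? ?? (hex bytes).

#0 dst[0x0a+3] := {0x43,0x48,0xa7}
#1 dst[0x0e+6] := {0xf8,0x08,0x32,0x25,0x43,0x48}
#2 dst[0x17+4] := {0xa7,0x20,0xf8,0x08}
#3 dst[0x0b+7] := {0x89,0x5b,0x53,0xcf,0xf8,0x61,0x23}
#4 dst[0x16+6] := {0x5b,0x53,0xcf,0xf8,0x61,0x23}
#5 dst[0x0c+3] := {0xf8,0x61,0x23}
query mem[0x13]=0x48, mem[0x0d]=0x61, mem[0x17]=0x53

MEM[0x13,0x0d,0x17] = 48 61 53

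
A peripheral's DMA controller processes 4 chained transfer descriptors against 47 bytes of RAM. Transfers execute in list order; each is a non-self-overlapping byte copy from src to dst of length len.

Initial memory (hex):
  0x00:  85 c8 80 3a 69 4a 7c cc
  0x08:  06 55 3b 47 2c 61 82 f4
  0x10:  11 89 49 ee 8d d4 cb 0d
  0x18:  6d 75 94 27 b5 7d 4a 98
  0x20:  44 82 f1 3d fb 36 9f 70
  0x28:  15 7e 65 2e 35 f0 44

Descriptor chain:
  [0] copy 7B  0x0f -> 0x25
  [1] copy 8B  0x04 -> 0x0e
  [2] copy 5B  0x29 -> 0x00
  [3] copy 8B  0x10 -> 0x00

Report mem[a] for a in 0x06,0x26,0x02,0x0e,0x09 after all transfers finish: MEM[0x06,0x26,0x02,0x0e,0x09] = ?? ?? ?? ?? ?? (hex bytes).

#0 dst[0x25+7] := {0xf4,0x11,0x89,0x49,0xee,0x8d,0xd4}
#1 dst[0x0e+8] := {0x69,0x4a,0x7c,0xcc,0x06,0x55,0x3b,0x47}
#2 dst[0x00+5] := {0xee,0x8d,0xd4,0x35,0xf0}
#3 dst[0x00+8] := {0x7c,0xcc,0x06,0x55,0x3b,0x47,0xcb,0x0d}
query mem[0x06]=0xcb, mem[0x26]=0x11, mem[0x02]=0x06, mem[0x0e]=0x69, mem[0x09]=0x55

MEM[0x06,0x26,0x02,0x0e,0x09] = cb 11 06 69 55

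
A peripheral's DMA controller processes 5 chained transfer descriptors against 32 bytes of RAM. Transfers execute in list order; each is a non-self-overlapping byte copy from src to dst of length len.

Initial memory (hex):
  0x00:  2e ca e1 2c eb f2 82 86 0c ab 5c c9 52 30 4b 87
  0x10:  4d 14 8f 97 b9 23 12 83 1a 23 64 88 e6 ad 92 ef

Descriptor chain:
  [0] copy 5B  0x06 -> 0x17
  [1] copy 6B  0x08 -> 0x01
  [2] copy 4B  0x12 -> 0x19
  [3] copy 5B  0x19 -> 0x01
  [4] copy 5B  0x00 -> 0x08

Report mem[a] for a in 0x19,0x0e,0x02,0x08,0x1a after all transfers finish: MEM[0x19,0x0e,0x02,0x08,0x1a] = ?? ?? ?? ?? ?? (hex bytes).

D0: mem[0x17..0x1b] <- [82 86 0c ab 5c]
D1: mem[0x01..0x06] <- [0c ab 5c c9 52 30]
D2: mem[0x19..0x1c] <- [8f 97 b9 23]
D3: mem[0x01..0x05] <- [8f 97 b9 23 ad]
D4: mem[0x08..0x0c] <- [2e 8f 97 b9 23]
query mem[0x19]=0x8f, mem[0x0e]=0x4b, mem[0x02]=0x97, mem[0x08]=0x2e, mem[0x1a]=0x97

MEM[0x19,0x0e,0x02,0x08,0x1a] = 8f 4b 97 2e 97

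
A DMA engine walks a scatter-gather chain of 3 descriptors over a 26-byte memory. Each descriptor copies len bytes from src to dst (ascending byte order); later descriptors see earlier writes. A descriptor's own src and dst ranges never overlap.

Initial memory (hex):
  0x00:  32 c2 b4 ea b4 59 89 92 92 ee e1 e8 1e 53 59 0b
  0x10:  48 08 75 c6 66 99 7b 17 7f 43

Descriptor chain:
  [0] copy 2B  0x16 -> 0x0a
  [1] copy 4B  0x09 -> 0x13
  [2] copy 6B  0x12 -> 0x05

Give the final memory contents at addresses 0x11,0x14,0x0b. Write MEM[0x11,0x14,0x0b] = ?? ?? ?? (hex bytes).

MEM[0x11,0x14,0x0b] = 08 7b 17

[0] 0x16->0x0a len=2 : 7b 17
[1] 0x09->0x13 len=4 : ee 7b 17 1e
[2] 0x12->0x05 len=6 : 75 ee 7b 17 1e 17
query mem[0x11]=0x08, mem[0x14]=0x7b, mem[0x0b]=0x17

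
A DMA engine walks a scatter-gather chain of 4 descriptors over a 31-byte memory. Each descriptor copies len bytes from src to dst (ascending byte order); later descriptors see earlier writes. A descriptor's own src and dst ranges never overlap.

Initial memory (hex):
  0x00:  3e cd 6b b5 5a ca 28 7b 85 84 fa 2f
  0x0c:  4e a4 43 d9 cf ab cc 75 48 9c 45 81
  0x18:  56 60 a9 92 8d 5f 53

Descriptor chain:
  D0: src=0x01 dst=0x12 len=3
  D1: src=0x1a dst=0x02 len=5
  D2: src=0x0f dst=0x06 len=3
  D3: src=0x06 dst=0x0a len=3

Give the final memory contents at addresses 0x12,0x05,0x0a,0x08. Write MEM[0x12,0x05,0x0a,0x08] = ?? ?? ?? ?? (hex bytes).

#0 dst[0x12+3] := {0xcd,0x6b,0xb5}
#1 dst[0x02+5] := {0xa9,0x92,0x8d,0x5f,0x53}
#2 dst[0x06+3] := {0xd9,0xcf,0xab}
#3 dst[0x0a+3] := {0xd9,0xcf,0xab}
query mem[0x12]=0xcd, mem[0x05]=0x5f, mem[0x0a]=0xd9, mem[0x08]=0xab

MEM[0x12,0x05,0x0a,0x08] = cd 5f d9 ab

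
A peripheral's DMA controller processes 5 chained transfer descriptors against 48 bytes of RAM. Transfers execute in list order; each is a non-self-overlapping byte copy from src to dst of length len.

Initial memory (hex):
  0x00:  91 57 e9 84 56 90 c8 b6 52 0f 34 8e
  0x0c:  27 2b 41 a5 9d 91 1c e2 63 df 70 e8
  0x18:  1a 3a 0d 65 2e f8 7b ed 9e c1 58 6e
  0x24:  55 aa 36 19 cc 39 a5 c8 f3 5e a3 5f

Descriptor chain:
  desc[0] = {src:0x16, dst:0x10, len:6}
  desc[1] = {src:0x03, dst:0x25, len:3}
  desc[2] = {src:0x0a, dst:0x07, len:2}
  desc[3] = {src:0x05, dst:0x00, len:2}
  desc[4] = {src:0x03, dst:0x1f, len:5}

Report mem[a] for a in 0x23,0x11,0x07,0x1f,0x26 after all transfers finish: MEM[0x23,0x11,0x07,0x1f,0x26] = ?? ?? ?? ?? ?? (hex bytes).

MEM[0x23,0x11,0x07,0x1f,0x26] = 34 e8 34 84 56

[0] 0x16->0x10 len=6 : 70 e8 1a 3a 0d 65
[1] 0x03->0x25 len=3 : 84 56 90
[2] 0x0a->0x07 len=2 : 34 8e
[3] 0x05->0x00 len=2 : 90 c8
[4] 0x03->0x1f len=5 : 84 56 90 c8 34
query mem[0x23]=0x34, mem[0x11]=0xe8, mem[0x07]=0x34, mem[0x1f]=0x84, mem[0x26]=0x56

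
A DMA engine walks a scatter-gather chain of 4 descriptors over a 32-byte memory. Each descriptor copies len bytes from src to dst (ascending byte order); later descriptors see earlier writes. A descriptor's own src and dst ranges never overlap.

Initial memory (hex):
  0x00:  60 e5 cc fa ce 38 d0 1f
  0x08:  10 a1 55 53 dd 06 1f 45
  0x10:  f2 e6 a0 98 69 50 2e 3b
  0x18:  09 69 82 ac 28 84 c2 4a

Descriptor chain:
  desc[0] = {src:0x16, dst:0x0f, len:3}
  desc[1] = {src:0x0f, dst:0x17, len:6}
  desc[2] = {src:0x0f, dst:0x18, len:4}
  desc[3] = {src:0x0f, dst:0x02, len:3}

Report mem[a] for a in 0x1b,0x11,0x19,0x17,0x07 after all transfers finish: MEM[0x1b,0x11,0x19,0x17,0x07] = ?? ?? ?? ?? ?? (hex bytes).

#0 dst[0x0f+3] := {0x2e,0x3b,0x09}
#1 dst[0x17+6] := {0x2e,0x3b,0x09,0xa0,0x98,0x69}
#2 dst[0x18+4] := {0x2e,0x3b,0x09,0xa0}
#3 dst[0x02+3] := {0x2e,0x3b,0x09}
query mem[0x1b]=0xa0, mem[0x11]=0x09, mem[0x19]=0x3b, mem[0x17]=0x2e, mem[0x07]=0x1f

MEM[0x1b,0x11,0x19,0x17,0x07] = a0 09 3b 2e 1f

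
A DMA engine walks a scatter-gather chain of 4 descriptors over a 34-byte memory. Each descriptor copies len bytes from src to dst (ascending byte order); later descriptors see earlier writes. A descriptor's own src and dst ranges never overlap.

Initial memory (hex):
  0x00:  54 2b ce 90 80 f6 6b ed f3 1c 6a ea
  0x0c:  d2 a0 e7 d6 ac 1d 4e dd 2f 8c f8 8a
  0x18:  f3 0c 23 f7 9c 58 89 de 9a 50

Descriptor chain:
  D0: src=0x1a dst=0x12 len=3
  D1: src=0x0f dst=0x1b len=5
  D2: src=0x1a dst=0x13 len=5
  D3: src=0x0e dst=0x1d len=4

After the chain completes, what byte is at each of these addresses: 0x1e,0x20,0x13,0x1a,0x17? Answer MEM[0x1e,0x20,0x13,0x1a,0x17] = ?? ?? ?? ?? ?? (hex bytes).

  after D0: wrote 3B at 0x12 = 23f79c
  after D1: wrote 5B at 0x1b = d6ac1d23f7
  after D2: wrote 5B at 0x13 = 23d6ac1d23
  after D3: wrote 4B at 0x1d = e7d6ac1d
query mem[0x1e]=0xd6, mem[0x20]=0x1d, mem[0x13]=0x23, mem[0x1a]=0x23, mem[0x17]=0x23

MEM[0x1e,0x20,0x13,0x1a,0x17] = d6 1d 23 23 23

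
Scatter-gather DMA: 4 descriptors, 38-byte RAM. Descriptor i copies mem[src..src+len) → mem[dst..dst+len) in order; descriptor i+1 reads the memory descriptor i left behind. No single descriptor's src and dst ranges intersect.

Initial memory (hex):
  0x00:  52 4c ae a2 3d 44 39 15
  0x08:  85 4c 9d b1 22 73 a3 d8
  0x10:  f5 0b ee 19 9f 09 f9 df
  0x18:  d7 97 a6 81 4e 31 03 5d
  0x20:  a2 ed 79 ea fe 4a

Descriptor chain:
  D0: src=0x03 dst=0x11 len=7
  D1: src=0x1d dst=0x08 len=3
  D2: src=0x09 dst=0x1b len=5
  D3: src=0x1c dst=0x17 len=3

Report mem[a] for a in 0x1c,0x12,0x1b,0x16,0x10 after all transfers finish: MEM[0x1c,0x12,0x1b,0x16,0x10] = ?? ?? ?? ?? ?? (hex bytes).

MEM[0x1c,0x12,0x1b,0x16,0x10] = 5d 3d 03 85 f5

D0: mem[0x11..0x17] <- [a2 3d 44 39 15 85 4c]
D1: mem[0x08..0x0a] <- [31 03 5d]
D2: mem[0x1b..0x1f] <- [03 5d b1 22 73]
D3: mem[0x17..0x19] <- [5d b1 22]
query mem[0x1c]=0x5d, mem[0x12]=0x3d, mem[0x1b]=0x03, mem[0x16]=0x85, mem[0x10]=0xf5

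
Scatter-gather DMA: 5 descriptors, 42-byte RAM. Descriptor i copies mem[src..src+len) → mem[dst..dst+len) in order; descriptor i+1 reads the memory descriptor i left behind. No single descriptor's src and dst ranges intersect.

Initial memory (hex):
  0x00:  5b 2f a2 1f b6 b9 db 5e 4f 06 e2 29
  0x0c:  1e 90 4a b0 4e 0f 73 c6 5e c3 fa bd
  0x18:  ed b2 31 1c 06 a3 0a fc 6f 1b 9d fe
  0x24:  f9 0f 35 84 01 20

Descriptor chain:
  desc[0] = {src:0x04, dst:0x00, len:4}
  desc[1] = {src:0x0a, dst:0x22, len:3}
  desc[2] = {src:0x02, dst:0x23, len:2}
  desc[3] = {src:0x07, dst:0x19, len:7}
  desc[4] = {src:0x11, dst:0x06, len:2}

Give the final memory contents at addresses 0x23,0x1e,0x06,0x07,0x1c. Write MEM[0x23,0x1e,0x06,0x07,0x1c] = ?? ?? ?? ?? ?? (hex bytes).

[0] 0x04->0x00 len=4 : b6 b9 db 5e
[1] 0x0a->0x22 len=3 : e2 29 1e
[2] 0x02->0x23 len=2 : db 5e
[3] 0x07->0x19 len=7 : 5e 4f 06 e2 29 1e 90
[4] 0x11->0x06 len=2 : 0f 73
query mem[0x23]=0xdb, mem[0x1e]=0x1e, mem[0x06]=0x0f, mem[0x07]=0x73, mem[0x1c]=0xe2

MEM[0x23,0x1e,0x06,0x07,0x1c] = db 1e 0f 73 e2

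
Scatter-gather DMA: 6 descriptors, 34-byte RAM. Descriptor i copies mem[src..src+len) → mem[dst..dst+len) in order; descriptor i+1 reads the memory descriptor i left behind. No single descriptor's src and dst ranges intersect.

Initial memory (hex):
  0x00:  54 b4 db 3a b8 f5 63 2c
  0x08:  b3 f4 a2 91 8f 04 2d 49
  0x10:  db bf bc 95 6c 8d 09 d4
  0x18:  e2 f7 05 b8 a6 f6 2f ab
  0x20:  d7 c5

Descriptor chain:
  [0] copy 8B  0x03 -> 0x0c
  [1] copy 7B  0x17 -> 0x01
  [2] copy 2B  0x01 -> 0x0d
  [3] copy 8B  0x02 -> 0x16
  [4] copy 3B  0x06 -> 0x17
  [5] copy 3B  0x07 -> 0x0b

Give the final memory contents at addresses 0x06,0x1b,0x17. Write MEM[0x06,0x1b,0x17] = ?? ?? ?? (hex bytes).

[0] 0x03->0x0c len=8 : 3a b8 f5 63 2c b3 f4 a2
[1] 0x17->0x01 len=7 : d4 e2 f7 05 b8 a6 f6
[2] 0x01->0x0d len=2 : d4 e2
[3] 0x02->0x16 len=8 : e2 f7 05 b8 a6 f6 b3 f4
[4] 0x06->0x17 len=3 : a6 f6 b3
[5] 0x07->0x0b len=3 : f6 b3 f4
query mem[0x06]=0xa6, mem[0x1b]=0xf6, mem[0x17]=0xa6

MEM[0x06,0x1b,0x17] = a6 f6 a6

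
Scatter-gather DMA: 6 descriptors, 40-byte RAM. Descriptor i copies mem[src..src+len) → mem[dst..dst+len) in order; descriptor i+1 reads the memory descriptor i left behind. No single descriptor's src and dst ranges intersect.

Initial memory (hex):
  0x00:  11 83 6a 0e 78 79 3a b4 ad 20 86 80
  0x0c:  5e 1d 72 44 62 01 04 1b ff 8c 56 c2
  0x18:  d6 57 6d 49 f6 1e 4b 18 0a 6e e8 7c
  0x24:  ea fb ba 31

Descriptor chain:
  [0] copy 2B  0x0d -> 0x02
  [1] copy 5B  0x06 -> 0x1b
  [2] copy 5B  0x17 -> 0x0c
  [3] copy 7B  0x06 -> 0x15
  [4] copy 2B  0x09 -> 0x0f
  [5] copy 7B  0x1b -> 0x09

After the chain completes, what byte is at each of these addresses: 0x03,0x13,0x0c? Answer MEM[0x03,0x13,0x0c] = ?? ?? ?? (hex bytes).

  after D0: wrote 2B at 0x02 = 1d72
  after D1: wrote 5B at 0x1b = 3ab4ad2086
  after D2: wrote 5B at 0x0c = c2d6576d3a
  after D3: wrote 7B at 0x15 = 3ab4ad208680c2
  after D4: wrote 2B at 0x0f = 2086
  after D5: wrote 7B at 0x09 = c2b4ad20860a6e
query mem[0x03]=0x72, mem[0x13]=0x1b, mem[0x0c]=0x20

MEM[0x03,0x13,0x0c] = 72 1b 20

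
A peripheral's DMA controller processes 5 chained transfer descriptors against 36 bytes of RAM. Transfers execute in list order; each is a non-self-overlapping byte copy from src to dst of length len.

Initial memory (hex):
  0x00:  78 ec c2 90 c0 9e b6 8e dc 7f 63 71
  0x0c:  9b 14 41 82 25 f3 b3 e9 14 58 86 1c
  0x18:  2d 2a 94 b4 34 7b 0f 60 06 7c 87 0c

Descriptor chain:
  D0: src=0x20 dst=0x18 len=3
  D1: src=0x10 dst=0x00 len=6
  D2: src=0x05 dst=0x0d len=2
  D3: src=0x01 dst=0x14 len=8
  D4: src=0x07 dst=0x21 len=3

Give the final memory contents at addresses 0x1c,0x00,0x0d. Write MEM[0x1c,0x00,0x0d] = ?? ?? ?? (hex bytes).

MEM[0x1c,0x00,0x0d] = 34 25 58

#0 dst[0x18+3] := {0x06,0x7c,0x87}
#1 dst[0x00+6] := {0x25,0xf3,0xb3,0xe9,0x14,0x58}
#2 dst[0x0d+2] := {0x58,0xb6}
#3 dst[0x14+8] := {0xf3,0xb3,0xe9,0x14,0x58,0xb6,0x8e,0xdc}
#4 dst[0x21+3] := {0x8e,0xdc,0x7f}
query mem[0x1c]=0x34, mem[0x00]=0x25, mem[0x0d]=0x58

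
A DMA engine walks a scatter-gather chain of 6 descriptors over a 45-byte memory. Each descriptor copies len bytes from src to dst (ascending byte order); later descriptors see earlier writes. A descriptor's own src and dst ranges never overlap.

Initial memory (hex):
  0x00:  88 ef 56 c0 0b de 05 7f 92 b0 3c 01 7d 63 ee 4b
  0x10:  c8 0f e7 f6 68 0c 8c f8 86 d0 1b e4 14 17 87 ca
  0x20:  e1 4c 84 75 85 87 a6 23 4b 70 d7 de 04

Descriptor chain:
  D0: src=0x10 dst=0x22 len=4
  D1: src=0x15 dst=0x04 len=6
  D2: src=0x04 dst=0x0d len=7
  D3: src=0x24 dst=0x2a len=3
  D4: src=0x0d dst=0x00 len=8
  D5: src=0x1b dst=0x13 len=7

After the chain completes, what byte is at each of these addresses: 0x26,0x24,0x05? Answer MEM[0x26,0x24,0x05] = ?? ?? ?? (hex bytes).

MEM[0x26,0x24,0x05] = a6 e7 1b

D0: mem[0x22..0x25] <- [c8 0f e7 f6]
D1: mem[0x04..0x09] <- [0c 8c f8 86 d0 1b]
D2: mem[0x0d..0x13] <- [0c 8c f8 86 d0 1b 3c]
D3: mem[0x2a..0x2c] <- [e7 f6 a6]
D4: mem[0x00..0x07] <- [0c 8c f8 86 d0 1b 3c 68]
D5: mem[0x13..0x19] <- [e4 14 17 87 ca e1 4c]
query mem[0x26]=0xa6, mem[0x24]=0xe7, mem[0x05]=0x1b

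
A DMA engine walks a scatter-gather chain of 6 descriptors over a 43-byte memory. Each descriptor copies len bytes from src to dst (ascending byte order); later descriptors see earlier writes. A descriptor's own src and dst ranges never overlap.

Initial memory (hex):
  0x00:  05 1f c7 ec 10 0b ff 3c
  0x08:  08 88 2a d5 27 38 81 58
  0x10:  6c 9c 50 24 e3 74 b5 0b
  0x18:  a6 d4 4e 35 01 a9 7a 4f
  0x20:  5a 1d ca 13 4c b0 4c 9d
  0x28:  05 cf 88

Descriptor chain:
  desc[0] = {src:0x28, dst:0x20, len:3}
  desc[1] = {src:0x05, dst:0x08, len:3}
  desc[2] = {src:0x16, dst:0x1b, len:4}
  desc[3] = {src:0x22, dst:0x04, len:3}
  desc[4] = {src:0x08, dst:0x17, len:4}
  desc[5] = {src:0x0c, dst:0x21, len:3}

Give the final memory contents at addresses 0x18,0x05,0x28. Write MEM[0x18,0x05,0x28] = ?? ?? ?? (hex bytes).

MEM[0x18,0x05,0x28] = ff 13 05

D0: mem[0x20..0x22] <- [05 cf 88]
D1: mem[0x08..0x0a] <- [0b ff 3c]
D2: mem[0x1b..0x1e] <- [b5 0b a6 d4]
D3: mem[0x04..0x06] <- [88 13 4c]
D4: mem[0x17..0x1a] <- [0b ff 3c d5]
D5: mem[0x21..0x23] <- [27 38 81]
query mem[0x18]=0xff, mem[0x05]=0x13, mem[0x28]=0x05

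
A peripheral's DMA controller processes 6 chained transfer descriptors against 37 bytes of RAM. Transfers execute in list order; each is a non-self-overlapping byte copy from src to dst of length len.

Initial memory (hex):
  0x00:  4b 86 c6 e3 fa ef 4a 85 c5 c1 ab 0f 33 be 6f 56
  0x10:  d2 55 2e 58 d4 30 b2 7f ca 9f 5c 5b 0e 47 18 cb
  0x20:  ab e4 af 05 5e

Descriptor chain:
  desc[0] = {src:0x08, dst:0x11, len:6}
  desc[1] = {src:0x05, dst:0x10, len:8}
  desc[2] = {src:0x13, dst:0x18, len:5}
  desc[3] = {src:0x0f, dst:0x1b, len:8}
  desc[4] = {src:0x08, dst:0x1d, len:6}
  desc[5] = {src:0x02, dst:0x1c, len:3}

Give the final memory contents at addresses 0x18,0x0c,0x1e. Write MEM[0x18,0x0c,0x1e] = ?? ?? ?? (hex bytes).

#0 dst[0x11+6] := {0xc5,0xc1,0xab,0x0f,0x33,0xbe}
#1 dst[0x10+8] := {0xef,0x4a,0x85,0xc5,0xc1,0xab,0x0f,0x33}
#2 dst[0x18+5] := {0xc5,0xc1,0xab,0x0f,0x33}
#3 dst[0x1b+8] := {0x56,0xef,0x4a,0x85,0xc5,0xc1,0xab,0x0f}
#4 dst[0x1d+6] := {0xc5,0xc1,0xab,0x0f,0x33,0xbe}
#5 dst[0x1c+3] := {0xc6,0xe3,0xfa}
query mem[0x18]=0xc5, mem[0x0c]=0x33, mem[0x1e]=0xfa

MEM[0x18,0x0c,0x1e] = c5 33 fa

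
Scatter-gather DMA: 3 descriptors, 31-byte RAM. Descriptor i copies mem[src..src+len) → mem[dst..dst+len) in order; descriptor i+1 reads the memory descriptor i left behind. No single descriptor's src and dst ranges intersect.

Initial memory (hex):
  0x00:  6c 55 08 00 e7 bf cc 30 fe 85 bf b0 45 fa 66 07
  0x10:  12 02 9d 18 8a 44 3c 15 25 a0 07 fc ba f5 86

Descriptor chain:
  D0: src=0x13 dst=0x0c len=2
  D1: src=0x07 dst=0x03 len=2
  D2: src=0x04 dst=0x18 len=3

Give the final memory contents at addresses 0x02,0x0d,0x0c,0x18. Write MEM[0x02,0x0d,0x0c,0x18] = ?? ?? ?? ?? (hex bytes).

MEM[0x02,0x0d,0x0c,0x18] = 08 8a 18 fe

[0] 0x13->0x0c len=2 : 18 8a
[1] 0x07->0x03 len=2 : 30 fe
[2] 0x04->0x18 len=3 : fe bf cc
query mem[0x02]=0x08, mem[0x0d]=0x8a, mem[0x0c]=0x18, mem[0x18]=0xfe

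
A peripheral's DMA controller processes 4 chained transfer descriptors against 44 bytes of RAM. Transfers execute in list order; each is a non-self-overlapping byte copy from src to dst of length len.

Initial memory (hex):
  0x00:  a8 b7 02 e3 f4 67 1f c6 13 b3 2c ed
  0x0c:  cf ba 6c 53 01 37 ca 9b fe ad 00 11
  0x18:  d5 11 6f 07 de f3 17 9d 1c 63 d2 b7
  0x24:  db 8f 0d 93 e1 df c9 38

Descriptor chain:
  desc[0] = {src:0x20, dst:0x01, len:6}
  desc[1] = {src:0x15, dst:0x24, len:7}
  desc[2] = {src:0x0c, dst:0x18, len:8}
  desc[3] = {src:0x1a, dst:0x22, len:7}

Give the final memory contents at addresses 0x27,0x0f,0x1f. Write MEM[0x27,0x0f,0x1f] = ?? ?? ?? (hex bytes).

MEM[0x27,0x0f,0x1f] = 9b 53 9b

#0 dst[0x01+6] := {0x1c,0x63,0xd2,0xb7,0xdb,0x8f}
#1 dst[0x24+7] := {0xad,0x00,0x11,0xd5,0x11,0x6f,0x07}
#2 dst[0x18+8] := {0xcf,0xba,0x6c,0x53,0x01,0x37,0xca,0x9b}
#3 dst[0x22+7] := {0x6c,0x53,0x01,0x37,0xca,0x9b,0x1c}
query mem[0x27]=0x9b, mem[0x0f]=0x53, mem[0x1f]=0x9b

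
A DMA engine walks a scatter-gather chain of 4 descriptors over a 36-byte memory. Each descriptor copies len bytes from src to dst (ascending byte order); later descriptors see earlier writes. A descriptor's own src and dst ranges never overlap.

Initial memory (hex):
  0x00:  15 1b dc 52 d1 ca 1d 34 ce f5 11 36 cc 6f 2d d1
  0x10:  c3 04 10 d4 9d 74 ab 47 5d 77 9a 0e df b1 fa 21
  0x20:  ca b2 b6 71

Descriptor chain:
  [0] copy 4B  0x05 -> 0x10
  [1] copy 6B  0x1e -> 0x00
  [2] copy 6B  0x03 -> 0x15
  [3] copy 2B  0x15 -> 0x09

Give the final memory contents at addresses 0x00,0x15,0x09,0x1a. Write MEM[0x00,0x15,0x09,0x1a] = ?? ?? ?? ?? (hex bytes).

#0 dst[0x10+4] := {0xca,0x1d,0x34,0xce}
#1 dst[0x00+6] := {0xfa,0x21,0xca,0xb2,0xb6,0x71}
#2 dst[0x15+6] := {0xb2,0xb6,0x71,0x1d,0x34,0xce}
#3 dst[0x09+2] := {0xb2,0xb6}
query mem[0x00]=0xfa, mem[0x15]=0xb2, mem[0x09]=0xb2, mem[0x1a]=0xce

MEM[0x00,0x15,0x09,0x1a] = fa b2 b2 ce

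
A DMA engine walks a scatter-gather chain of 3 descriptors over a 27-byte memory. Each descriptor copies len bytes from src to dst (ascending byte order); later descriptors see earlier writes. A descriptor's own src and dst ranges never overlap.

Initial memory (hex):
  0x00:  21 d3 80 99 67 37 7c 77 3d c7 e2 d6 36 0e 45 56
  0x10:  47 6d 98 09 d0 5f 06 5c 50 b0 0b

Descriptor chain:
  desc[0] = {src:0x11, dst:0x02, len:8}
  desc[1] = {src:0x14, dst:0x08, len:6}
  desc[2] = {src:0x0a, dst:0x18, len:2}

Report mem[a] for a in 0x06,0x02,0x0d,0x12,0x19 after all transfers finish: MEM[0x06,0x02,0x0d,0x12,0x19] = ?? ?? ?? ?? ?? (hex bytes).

MEM[0x06,0x02,0x0d,0x12,0x19] = 5f 6d b0 98 5c

#0 dst[0x02+8] := {0x6d,0x98,0x09,0xd0,0x5f,0x06,0x5c,0x50}
#1 dst[0x08+6] := {0xd0,0x5f,0x06,0x5c,0x50,0xb0}
#2 dst[0x18+2] := {0x06,0x5c}
query mem[0x06]=0x5f, mem[0x02]=0x6d, mem[0x0d]=0xb0, mem[0x12]=0x98, mem[0x19]=0x5c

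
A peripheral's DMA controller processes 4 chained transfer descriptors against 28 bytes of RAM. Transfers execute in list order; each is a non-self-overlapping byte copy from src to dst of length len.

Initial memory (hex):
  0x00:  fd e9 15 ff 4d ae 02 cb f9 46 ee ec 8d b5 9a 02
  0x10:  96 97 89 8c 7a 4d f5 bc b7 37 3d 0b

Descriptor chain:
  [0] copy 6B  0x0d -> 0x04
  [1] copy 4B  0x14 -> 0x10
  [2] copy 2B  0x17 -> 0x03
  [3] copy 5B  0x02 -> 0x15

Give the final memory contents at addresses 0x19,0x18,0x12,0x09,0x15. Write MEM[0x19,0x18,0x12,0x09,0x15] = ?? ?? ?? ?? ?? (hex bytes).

MEM[0x19,0x18,0x12,0x09,0x15] = 02 9a f5 89 15

D0: mem[0x04..0x09] <- [b5 9a 02 96 97 89]
D1: mem[0x10..0x13] <- [7a 4d f5 bc]
D2: mem[0x03..0x04] <- [bc b7]
D3: mem[0x15..0x19] <- [15 bc b7 9a 02]
query mem[0x19]=0x02, mem[0x18]=0x9a, mem[0x12]=0xf5, mem[0x09]=0x89, mem[0x15]=0x15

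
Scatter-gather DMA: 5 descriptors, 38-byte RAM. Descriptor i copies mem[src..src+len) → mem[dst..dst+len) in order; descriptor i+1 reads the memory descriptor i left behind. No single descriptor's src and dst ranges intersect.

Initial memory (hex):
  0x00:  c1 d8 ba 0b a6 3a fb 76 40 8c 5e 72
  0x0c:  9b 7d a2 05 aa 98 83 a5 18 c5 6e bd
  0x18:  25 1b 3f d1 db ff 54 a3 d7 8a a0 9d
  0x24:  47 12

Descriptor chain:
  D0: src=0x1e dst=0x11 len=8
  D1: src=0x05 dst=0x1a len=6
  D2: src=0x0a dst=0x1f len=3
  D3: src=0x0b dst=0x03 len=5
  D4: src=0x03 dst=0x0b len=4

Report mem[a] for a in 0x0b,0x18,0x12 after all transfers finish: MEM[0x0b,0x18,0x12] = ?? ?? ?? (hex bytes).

#0 dst[0x11+8] := {0x54,0xa3,0xd7,0x8a,0xa0,0x9d,0x47,0x12}
#1 dst[0x1a+6] := {0x3a,0xfb,0x76,0x40,0x8c,0x5e}
#2 dst[0x1f+3] := {0x5e,0x72,0x9b}
#3 dst[0x03+5] := {0x72,0x9b,0x7d,0xa2,0x05}
#4 dst[0x0b+4] := {0x72,0x9b,0x7d,0xa2}
query mem[0x0b]=0x72, mem[0x18]=0x12, mem[0x12]=0xa3

MEM[0x0b,0x18,0x12] = 72 12 a3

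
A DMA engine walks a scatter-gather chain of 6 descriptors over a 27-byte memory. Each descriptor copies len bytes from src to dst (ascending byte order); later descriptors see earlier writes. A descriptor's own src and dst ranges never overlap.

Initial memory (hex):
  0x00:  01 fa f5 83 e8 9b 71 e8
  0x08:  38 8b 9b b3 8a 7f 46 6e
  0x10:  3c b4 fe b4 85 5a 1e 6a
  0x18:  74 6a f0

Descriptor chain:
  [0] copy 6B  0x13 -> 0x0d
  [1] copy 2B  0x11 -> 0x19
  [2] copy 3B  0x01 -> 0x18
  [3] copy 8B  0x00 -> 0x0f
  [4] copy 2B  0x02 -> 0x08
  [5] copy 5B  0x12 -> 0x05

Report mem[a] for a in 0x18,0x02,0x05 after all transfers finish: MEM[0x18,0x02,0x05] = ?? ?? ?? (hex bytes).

[0] 0x13->0x0d len=6 : b4 85 5a 1e 6a 74
[1] 0x11->0x19 len=2 : 6a 74
[2] 0x01->0x18 len=3 : fa f5 83
[3] 0x00->0x0f len=8 : 01 fa f5 83 e8 9b 71 e8
[4] 0x02->0x08 len=2 : f5 83
[5] 0x12->0x05 len=5 : 83 e8 9b 71 e8
query mem[0x18]=0xfa, mem[0x02]=0xf5, mem[0x05]=0x83

MEM[0x18,0x02,0x05] = fa f5 83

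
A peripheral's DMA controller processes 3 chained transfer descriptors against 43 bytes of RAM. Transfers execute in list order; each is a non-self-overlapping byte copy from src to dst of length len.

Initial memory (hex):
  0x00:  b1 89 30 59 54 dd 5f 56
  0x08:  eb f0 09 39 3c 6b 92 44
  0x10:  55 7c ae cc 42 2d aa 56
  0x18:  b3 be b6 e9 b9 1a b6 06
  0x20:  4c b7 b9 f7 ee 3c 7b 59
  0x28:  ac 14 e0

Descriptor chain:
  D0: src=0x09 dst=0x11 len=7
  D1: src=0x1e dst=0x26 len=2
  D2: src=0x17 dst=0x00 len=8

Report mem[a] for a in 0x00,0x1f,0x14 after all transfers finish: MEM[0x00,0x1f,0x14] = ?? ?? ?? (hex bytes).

[0] 0x09->0x11 len=7 : f0 09 39 3c 6b 92 44
[1] 0x1e->0x26 len=2 : b6 06
[2] 0x17->0x00 len=8 : 44 b3 be b6 e9 b9 1a b6
query mem[0x00]=0x44, mem[0x1f]=0x06, mem[0x14]=0x3c

MEM[0x00,0x1f,0x14] = 44 06 3c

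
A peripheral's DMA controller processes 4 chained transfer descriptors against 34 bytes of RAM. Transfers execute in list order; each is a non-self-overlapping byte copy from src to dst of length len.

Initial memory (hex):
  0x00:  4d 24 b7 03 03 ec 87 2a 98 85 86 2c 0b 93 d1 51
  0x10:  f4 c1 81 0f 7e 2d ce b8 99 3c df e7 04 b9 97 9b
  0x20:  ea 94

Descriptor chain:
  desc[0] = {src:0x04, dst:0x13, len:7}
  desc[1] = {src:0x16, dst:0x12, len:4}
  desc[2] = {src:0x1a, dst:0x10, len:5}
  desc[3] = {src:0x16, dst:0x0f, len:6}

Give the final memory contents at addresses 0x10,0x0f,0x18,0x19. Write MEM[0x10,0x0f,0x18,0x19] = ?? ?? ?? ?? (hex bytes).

MEM[0x10,0x0f,0x18,0x19] = 98 2a 85 86

  after D0: wrote 7B at 0x13 = 03ec872a988586
  after D1: wrote 4B at 0x12 = 2a988586
  after D2: wrote 5B at 0x10 = dfe704b997
  after D3: wrote 6B at 0x0f = 2a988586dfe7
query mem[0x10]=0x98, mem[0x0f]=0x2a, mem[0x18]=0x85, mem[0x19]=0x86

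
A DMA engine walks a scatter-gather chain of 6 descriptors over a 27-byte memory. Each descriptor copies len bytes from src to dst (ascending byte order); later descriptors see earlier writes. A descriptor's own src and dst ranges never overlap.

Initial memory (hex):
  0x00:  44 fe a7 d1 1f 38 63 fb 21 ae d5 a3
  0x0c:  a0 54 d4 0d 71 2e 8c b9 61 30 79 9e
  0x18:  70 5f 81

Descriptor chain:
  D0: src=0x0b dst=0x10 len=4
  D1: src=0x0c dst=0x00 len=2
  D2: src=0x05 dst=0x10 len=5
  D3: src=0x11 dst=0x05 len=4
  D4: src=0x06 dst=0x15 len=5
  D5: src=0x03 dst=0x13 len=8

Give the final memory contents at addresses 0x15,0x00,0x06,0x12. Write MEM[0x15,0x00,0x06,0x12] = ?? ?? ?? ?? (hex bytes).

MEM[0x15,0x00,0x06,0x12] = 63 a0 fb fb

[0] 0x0b->0x10 len=4 : a3 a0 54 d4
[1] 0x0c->0x00 len=2 : a0 54
[2] 0x05->0x10 len=5 : 38 63 fb 21 ae
[3] 0x11->0x05 len=4 : 63 fb 21 ae
[4] 0x06->0x15 len=5 : fb 21 ae ae d5
[5] 0x03->0x13 len=8 : d1 1f 63 fb 21 ae ae d5
query mem[0x15]=0x63, mem[0x00]=0xa0, mem[0x06]=0xfb, mem[0x12]=0xfb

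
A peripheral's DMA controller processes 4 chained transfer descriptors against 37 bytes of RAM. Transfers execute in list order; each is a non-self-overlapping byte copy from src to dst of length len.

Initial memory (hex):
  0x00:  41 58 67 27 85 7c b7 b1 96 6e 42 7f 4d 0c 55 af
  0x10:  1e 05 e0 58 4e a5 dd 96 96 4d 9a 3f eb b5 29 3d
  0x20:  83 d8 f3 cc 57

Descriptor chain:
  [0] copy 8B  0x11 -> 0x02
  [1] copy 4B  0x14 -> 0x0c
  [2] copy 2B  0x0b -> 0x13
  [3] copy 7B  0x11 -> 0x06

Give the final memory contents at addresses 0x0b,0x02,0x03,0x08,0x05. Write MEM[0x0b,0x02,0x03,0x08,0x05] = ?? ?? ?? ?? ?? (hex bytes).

  after D0: wrote 8B at 0x02 = 05e0584ea5dd9696
  after D1: wrote 4B at 0x0c = 4ea5dd96
  after D2: wrote 2B at 0x13 = 7f4e
  after D3: wrote 7B at 0x06 = 05e07f4ea5dd96
query mem[0x0b]=0xdd, mem[0x02]=0x05, mem[0x03]=0xe0, mem[0x08]=0x7f, mem[0x05]=0x4e

MEM[0x0b,0x02,0x03,0x08,0x05] = dd 05 e0 7f 4e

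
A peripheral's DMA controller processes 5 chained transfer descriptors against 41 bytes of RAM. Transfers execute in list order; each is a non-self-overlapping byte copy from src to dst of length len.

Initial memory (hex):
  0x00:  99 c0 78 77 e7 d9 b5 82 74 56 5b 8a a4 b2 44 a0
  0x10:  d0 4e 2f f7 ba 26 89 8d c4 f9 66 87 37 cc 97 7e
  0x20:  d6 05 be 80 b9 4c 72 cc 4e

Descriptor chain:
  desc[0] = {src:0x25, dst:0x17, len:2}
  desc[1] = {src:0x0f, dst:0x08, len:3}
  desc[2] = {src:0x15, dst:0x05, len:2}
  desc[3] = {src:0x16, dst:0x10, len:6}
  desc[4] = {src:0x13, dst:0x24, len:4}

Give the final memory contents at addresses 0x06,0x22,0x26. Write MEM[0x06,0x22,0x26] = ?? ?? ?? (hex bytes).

#0 dst[0x17+2] := {0x4c,0x72}
#1 dst[0x08+3] := {0xa0,0xd0,0x4e}
#2 dst[0x05+2] := {0x26,0x89}
#3 dst[0x10+6] := {0x89,0x4c,0x72,0xf9,0x66,0x87}
#4 dst[0x24+4] := {0xf9,0x66,0x87,0x89}
query mem[0x06]=0x89, mem[0x22]=0xbe, mem[0x26]=0x87

MEM[0x06,0x22,0x26] = 89 be 87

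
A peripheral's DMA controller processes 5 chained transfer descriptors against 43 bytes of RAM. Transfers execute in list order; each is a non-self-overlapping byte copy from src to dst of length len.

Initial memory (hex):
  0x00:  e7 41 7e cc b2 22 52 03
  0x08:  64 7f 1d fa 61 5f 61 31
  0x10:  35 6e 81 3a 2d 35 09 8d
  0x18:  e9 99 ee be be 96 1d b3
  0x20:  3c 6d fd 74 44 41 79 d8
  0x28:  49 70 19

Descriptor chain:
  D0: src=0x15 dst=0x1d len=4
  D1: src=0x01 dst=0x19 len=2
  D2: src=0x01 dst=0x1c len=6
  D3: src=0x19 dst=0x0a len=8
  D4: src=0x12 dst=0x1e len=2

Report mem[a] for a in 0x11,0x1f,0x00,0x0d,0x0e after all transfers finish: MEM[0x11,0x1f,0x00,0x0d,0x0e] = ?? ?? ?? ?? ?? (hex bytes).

#0 dst[0x1d+4] := {0x35,0x09,0x8d,0xe9}
#1 dst[0x19+2] := {0x41,0x7e}
#2 dst[0x1c+6] := {0x41,0x7e,0xcc,0xb2,0x22,0x52}
#3 dst[0x0a+8] := {0x41,0x7e,0xbe,0x41,0x7e,0xcc,0xb2,0x22}
#4 dst[0x1e+2] := {0x81,0x3a}
query mem[0x11]=0x22, mem[0x1f]=0x3a, mem[0x00]=0xe7, mem[0x0d]=0x41, mem[0x0e]=0x7e

MEM[0x11,0x1f,0x00,0x0d,0x0e] = 22 3a e7 41 7e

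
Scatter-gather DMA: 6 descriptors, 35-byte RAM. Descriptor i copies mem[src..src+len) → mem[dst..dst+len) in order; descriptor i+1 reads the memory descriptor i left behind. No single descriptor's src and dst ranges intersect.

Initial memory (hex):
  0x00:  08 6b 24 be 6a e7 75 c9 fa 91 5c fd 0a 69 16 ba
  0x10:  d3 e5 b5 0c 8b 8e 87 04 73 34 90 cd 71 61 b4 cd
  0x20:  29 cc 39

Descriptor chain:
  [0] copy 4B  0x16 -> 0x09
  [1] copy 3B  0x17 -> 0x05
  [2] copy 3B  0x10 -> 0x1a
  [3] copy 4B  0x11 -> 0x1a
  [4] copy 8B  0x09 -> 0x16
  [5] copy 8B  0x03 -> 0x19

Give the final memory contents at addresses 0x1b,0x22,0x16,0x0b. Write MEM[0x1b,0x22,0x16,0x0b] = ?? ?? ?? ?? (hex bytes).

[0] 0x16->0x09 len=4 : 87 04 73 34
[1] 0x17->0x05 len=3 : 04 73 34
[2] 0x10->0x1a len=3 : d3 e5 b5
[3] 0x11->0x1a len=4 : e5 b5 0c 8b
[4] 0x09->0x16 len=8 : 87 04 73 34 69 16 ba d3
[5] 0x03->0x19 len=8 : be 6a 04 73 34 fa 87 04
query mem[0x1b]=0x04, mem[0x22]=0x39, mem[0x16]=0x87, mem[0x0b]=0x73

MEM[0x1b,0x22,0x16,0x0b] = 04 39 87 73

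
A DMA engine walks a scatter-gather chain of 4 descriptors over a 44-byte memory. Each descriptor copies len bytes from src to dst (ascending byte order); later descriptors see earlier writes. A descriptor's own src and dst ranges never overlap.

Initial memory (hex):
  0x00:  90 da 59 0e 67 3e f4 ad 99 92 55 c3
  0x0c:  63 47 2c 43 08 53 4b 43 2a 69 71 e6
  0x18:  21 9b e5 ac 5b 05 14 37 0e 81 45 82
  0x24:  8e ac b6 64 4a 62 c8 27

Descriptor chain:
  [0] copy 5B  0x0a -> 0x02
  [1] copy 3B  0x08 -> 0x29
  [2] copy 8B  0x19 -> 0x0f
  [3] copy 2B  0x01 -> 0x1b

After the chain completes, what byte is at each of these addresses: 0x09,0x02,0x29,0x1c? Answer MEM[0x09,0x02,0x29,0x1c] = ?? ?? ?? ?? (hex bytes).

#0 dst[0x02+5] := {0x55,0xc3,0x63,0x47,0x2c}
#1 dst[0x29+3] := {0x99,0x92,0x55}
#2 dst[0x0f+8] := {0x9b,0xe5,0xac,0x5b,0x05,0x14,0x37,0x0e}
#3 dst[0x1b+2] := {0xda,0x55}
query mem[0x09]=0x92, mem[0x02]=0x55, mem[0x29]=0x99, mem[0x1c]=0x55

MEM[0x09,0x02,0x29,0x1c] = 92 55 99 55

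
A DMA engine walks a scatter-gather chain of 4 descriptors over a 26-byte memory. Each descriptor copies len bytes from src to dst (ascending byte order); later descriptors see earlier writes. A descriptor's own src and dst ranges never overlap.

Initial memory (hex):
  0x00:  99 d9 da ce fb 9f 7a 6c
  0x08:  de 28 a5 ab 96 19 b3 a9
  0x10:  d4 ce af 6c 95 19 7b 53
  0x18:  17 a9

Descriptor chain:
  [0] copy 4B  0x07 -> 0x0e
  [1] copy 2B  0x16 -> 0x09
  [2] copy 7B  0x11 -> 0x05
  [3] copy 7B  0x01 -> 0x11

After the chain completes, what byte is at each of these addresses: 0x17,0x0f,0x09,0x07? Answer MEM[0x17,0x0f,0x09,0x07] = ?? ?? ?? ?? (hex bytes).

MEM[0x17,0x0f,0x09,0x07] = 6c de 19 6c

[0] 0x07->0x0e len=4 : 6c de 28 a5
[1] 0x16->0x09 len=2 : 7b 53
[2] 0x11->0x05 len=7 : a5 af 6c 95 19 7b 53
[3] 0x01->0x11 len=7 : d9 da ce fb a5 af 6c
query mem[0x17]=0x6c, mem[0x0f]=0xde, mem[0x09]=0x19, mem[0x07]=0x6c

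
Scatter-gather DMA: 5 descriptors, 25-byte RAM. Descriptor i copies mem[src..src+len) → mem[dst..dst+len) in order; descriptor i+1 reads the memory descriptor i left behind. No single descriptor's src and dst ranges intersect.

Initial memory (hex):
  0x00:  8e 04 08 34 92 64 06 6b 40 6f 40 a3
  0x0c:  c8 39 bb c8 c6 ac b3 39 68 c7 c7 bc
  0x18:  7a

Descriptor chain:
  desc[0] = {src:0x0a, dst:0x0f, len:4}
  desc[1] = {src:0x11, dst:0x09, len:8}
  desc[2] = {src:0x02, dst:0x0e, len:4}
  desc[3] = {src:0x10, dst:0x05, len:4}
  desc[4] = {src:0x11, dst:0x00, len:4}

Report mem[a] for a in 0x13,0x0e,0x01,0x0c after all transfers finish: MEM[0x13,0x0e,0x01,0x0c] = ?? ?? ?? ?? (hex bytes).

MEM[0x13,0x0e,0x01,0x0c] = 39 08 39 68

  after D0: wrote 4B at 0x0f = 40a3c839
  after D1: wrote 8B at 0x09 = c8393968c7c7bc7a
  after D2: wrote 4B at 0x0e = 08349264
  after D3: wrote 4B at 0x05 = 92643939
  after D4: wrote 4B at 0x00 = 64393968
query mem[0x13]=0x39, mem[0x0e]=0x08, mem[0x01]=0x39, mem[0x0c]=0x68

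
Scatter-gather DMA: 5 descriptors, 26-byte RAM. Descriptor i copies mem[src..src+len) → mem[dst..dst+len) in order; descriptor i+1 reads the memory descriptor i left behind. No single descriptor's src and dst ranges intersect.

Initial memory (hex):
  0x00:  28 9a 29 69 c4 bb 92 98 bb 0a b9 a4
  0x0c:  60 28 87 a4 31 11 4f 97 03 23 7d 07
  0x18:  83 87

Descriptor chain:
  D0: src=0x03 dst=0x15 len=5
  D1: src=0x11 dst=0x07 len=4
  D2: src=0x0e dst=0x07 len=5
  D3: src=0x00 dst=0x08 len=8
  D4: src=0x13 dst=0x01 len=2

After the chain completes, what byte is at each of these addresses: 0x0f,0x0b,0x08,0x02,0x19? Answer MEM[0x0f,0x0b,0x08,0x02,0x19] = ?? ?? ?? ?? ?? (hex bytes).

MEM[0x0f,0x0b,0x08,0x02,0x19] = 87 69 28 03 98

#0 dst[0x15+5] := {0x69,0xc4,0xbb,0x92,0x98}
#1 dst[0x07+4] := {0x11,0x4f,0x97,0x03}
#2 dst[0x07+5] := {0x87,0xa4,0x31,0x11,0x4f}
#3 dst[0x08+8] := {0x28,0x9a,0x29,0x69,0xc4,0xbb,0x92,0x87}
#4 dst[0x01+2] := {0x97,0x03}
query mem[0x0f]=0x87, mem[0x0b]=0x69, mem[0x08]=0x28, mem[0x02]=0x03, mem[0x19]=0x98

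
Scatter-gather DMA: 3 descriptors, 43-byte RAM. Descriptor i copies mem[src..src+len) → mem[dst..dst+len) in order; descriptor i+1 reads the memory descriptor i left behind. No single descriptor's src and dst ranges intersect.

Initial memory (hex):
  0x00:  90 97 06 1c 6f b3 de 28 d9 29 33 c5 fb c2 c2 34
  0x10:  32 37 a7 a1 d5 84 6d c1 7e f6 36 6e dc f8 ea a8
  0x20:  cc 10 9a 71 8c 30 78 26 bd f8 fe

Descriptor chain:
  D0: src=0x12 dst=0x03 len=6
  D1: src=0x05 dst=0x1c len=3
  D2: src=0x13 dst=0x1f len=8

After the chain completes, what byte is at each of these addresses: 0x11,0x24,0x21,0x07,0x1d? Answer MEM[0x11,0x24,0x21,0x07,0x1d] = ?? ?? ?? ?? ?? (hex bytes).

D0: mem[0x03..0x08] <- [a7 a1 d5 84 6d c1]
D1: mem[0x1c..0x1e] <- [d5 84 6d]
D2: mem[0x1f..0x26] <- [a1 d5 84 6d c1 7e f6 36]
query mem[0x11]=0x37, mem[0x24]=0x7e, mem[0x21]=0x84, mem[0x07]=0x6d, mem[0x1d]=0x84

MEM[0x11,0x24,0x21,0x07,0x1d] = 37 7e 84 6d 84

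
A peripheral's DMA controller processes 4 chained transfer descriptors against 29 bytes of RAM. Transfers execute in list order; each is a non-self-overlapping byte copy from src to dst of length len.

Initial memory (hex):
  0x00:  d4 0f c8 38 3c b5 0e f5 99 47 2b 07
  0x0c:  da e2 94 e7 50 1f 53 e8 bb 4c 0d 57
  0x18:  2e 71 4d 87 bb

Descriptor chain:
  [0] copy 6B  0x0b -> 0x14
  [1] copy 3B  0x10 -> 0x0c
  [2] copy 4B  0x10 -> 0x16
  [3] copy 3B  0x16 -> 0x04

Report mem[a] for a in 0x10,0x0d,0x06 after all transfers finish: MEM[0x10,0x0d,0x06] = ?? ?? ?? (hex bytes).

MEM[0x10,0x0d,0x06] = 50 1f 53

#0 dst[0x14+6] := {0x07,0xda,0xe2,0x94,0xe7,0x50}
#1 dst[0x0c+3] := {0x50,0x1f,0x53}
#2 dst[0x16+4] := {0x50,0x1f,0x53,0xe8}
#3 dst[0x04+3] := {0x50,0x1f,0x53}
query mem[0x10]=0x50, mem[0x0d]=0x1f, mem[0x06]=0x53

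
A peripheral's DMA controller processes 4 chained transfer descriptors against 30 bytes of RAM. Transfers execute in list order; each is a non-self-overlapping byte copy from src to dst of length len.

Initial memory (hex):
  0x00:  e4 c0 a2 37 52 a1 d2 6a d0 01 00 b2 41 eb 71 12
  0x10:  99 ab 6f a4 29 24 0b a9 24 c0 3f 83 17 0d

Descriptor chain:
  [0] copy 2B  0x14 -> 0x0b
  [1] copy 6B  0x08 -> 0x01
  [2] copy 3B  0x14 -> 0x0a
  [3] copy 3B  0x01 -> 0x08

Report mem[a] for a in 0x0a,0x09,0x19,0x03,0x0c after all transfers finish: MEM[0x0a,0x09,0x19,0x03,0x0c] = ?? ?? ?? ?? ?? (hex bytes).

#0 dst[0x0b+2] := {0x29,0x24}
#1 dst[0x01+6] := {0xd0,0x01,0x00,0x29,0x24,0xeb}
#2 dst[0x0a+3] := {0x29,0x24,0x0b}
#3 dst[0x08+3] := {0xd0,0x01,0x00}
query mem[0x0a]=0x00, mem[0x09]=0x01, mem[0x19]=0xc0, mem[0x03]=0x00, mem[0x0c]=0x0b

MEM[0x0a,0x09,0x19,0x03,0x0c] = 00 01 c0 00 0b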